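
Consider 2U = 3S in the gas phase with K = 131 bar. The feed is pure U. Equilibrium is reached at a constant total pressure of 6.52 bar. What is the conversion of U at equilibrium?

Let X = conversion of U (basis 1 mol U); extent of reaction ξ = 0.5X.
Mole table: n_U = 1 − X; n_S = 1.5X.
Total moles n_T = 1 + 0.5X.
Mole fractions y_i = n_i/n_T; K = p_S^3 / (p_U^2) with p_i = y_i·P.
Substituting and setting equal to 131 bar gives a polynomial in X; the root in (0,1) is X = 0.766.

X = 0.766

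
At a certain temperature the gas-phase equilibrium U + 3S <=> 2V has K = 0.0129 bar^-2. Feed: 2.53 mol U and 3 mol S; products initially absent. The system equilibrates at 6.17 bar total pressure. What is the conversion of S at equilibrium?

Let X = conversion of S (basis 3 mol S); extent of reaction ξ = X.
Moles: n_U = 2.53 − X; n_S = 3 − 3X; n_V = 2X.
n_T = Σnᵢ = 5.53 − 2X.
With p_i = (n_i/n_T)P, K = p_V^2 / (p_U p_S^3).
Equating to 0.0129 bar^-2 and solving on 0 < X < 1: X = 0.314.

X = 0.314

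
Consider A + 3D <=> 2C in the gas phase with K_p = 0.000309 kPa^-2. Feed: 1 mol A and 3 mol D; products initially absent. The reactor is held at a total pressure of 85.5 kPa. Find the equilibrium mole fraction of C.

Take 1 mol A as basis and let X be its fractional conversion, so ξ = X.
Mole table: n_A = 1 − X; n_D = 3 − 3X; n_C = 2X.
Total moles n_T = 4 − 2X.
Mole fractions y_i = n_i/n_T; K_p = p_C^2 / (p_A p_D^3) with p_i = y_i·P.
Substituting and setting equal to 0.000309 kPa^-2 gives a polynomial in X; the root in (0,1) is X = 0.418.
Then n_C = 0.836, n_T = 3.16, so y_C = 0.264.

y_C = 0.264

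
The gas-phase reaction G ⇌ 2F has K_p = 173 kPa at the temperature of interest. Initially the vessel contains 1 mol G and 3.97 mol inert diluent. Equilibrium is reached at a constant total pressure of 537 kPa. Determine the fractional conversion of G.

X = 0.478

Basis: 1 mol G initially; let X = conversion of G. Extent ξ = X.
Mole table: n_G = 1 − X; n_F = 2X; n_I = 3.97 (inert).
Total moles n_T = 4.97 + X.
With p_i = (n_i/n_T)P, K_p = p_F^2 / (p_G).
Setting this equal to 173 kPa and taking the physical root (0 < X < 1) gives X = 0.478.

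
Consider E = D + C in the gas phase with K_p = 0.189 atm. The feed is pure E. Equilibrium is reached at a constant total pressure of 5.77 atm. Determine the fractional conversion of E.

X = 0.178

Let X = conversion of E (basis 1 mol E); extent of reaction ξ = X.
Mole table: n_E = 1 − X; n_D = X; n_C = X.
Summing: n_T = 1 + X.
Mole fractions y_i = n_i/n_T; K_p = p_D p_C / (p_E) with p_i = y_i·P.
Equating to 0.189 atm and solving on 0 < X < 1: X = 0.178.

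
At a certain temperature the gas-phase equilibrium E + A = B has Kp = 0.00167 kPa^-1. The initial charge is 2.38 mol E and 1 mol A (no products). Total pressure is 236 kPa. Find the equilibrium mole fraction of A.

Let X = conversion of A (basis 1 mol A); extent of reaction ξ = X.
Mole table: n_E = 2.38 − X; n_A = 1 − X; n_B = X.
Total moles n_T = 3.38 − X.
Mole fractions y_i = n_i/n_T; Kp = p_B / (p_E p_A) with p_i = y_i·P.
Setting this equal to 0.00167 kPa^-1 and taking the physical root (0 < X < 1) gives X = 0.212.
Then n_A = 0.788, n_T = 3.17, so y_A = 0.249.

y_A = 0.249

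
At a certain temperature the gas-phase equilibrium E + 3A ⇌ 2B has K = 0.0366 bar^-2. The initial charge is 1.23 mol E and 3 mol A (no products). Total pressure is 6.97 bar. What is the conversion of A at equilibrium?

Let X = conversion of A (basis 3 mol A); extent of reaction ξ = X.
At extent ξ: n_E = 1.23 − X; n_A = 3 − 3X; n_B = 2X.
n_T = Σnᵢ = 4.23 − 2X.
Mole fractions y_i = n_i/n_T; K = p_B^2 / (p_E p_A^3) with p_i = y_i·P.
This yields a degree-4 equation in X; solving on (0,1), X = 0.413.

X = 0.413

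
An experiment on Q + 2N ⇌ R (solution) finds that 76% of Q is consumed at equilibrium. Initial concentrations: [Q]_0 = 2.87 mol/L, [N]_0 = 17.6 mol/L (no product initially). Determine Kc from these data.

Kc = 0.0181 (mol/L)^-2

Let X = conversion of Q.
Concentrations: [Q] = 2.87 − 2.87X; [N] = 17.6 − 5.74X; [R] = 2.87X.
At X = 0.76: [Q] = 0.689, [N] = 13.2, [R] = 2.18.
Kc = [R] / ([Q] [N]^2) = 0.0181 (mol/L)^-2.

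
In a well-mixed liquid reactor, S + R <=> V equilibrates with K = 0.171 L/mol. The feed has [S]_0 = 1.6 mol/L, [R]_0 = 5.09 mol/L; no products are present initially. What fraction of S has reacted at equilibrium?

Let X = conversion of S; extent ξ = 1.6·X mol/L.
Concentrations: [S] = 1.6 − 1.6X; [R] = 5.09 − 1.6X; [V] = 1.6X.
K = [V] / ([S] [R]).
Solving K = 0.171 for X ∈ (0,1): X = 0.430.

X = 0.430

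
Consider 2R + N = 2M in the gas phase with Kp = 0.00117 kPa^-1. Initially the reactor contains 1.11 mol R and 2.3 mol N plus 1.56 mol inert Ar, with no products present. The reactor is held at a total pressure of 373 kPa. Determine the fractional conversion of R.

X = 0.306

Basis: 1.11 mol R initially; let X = conversion of R. Extent ξ = 0.555X.
Mole table: n_R = 1.11 − 1.11X; n_N = 2.3 − 0.555X; n_M = 1.11X; n_I = 1.56 (inert).
n_T = Σnᵢ = 4.97 − 0.555X.
With p_i = (n_i/n_T)P, Kp = p_M^2 / (p_R^2 p_N).
This yields a degree-3 equation in X; solving on (0,1), X = 0.306.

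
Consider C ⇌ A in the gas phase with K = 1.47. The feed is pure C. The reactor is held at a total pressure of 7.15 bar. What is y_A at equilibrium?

y_A = 0.595

Let X = conversion of C (basis 1 mol C); extent of reaction ξ = X.
Mole table: n_C = 1 − X; n_A = X.
n_T stays at 1 (no change in mole number).
Mole fractions y_i = n_i/n_T; K = p_A / (p_C) with p_i = y_i·P.
This yields a degree-1 equation in X; solving on (0,1), X = 0.595.
Then n_A = 0.595, n_T = 1, so y_A = 0.595.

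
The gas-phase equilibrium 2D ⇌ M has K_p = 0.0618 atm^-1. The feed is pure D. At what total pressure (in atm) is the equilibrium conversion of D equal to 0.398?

Take 1 mol D as basis and let X be its fractional conversion, so ξ = 0.5X.
At extent ξ: n_D = 1 − X; n_M = 0.5X.
Summing: n_T = 1 − 0.5X.
K_p = p_M / (p_D^2) with p_i = (n_i/n_T)·P.
At X = 0.398: the mole-fraction product g(X) = Π y_i^ν_i = 0.4398. Since K_p = g(X)·P^{-1}, P = (g/K_p)^(1/1) = (0.4398/0.0618)^(1/1) = 7.12 atm.

P = 7.12 atm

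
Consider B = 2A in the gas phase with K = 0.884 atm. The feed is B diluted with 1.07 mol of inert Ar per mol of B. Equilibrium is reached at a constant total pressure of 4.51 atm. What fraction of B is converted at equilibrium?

Basis: 1 mol B initially; let X = conversion of B. Extent ξ = X.
At extent ξ: n_B = 1 − X; n_A = 2X; n_I = 1.07 (inert).
Total moles n_T = 2.07 + X.
With p_i = (n_i/n_T)P, K = p_A^2 / (p_B).
Equating to 0.884 atm and solving on 0 < X < 1: X = 0.287.

X = 0.287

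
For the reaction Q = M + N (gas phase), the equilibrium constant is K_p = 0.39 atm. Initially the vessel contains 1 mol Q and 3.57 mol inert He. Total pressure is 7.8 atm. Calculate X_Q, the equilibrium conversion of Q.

Let X = conversion of Q (basis 1 mol Q); extent of reaction ξ = X.
Moles: n_Q = 1 − X; n_M = X; n_N = X; n_I = 3.57 (inert).
Total moles n_T = 4.57 + X.
Mole fractions y_i = n_i/n_T; K_p = p_M p_N / (p_Q) with p_i = y_i·P.
Setting this equal to 0.39 atm and taking the physical root (0 < X < 1) gives X = 0.389.

X = 0.389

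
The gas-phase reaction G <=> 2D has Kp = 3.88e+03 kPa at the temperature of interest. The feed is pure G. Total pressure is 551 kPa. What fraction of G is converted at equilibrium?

X = 0.799

Take 1 mol G as basis and let X be its fractional conversion, so ξ = X.
Mole table: n_G = 1 − X; n_D = 2X.
Total moles n_T = 1 + X.
y_i = n_i/n_T, p_i = y_i·P. Kp = p_D^2 / (p_G).
This yields a degree-2 equation in X; solving on (0,1), X = 0.799.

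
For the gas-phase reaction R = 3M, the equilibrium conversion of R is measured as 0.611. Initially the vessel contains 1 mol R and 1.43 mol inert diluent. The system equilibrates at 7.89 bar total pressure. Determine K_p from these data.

Take 1 mol R as basis and let X be its fractional conversion, so ξ = X.
Species balance: n_R = 1 − X; n_M = 3X; n_I = 1.43 (inert).
n_T = Σnᵢ = 2.43 + 2X.
At X = 0.611: n_R = 0.389, n_M = 1.83, n_T = 3.65.
p_i = (n_i/n_T)·P. K_p = p_M^3 / (p_R) = 73.9 bar^2.

K_p = 73.9 bar^2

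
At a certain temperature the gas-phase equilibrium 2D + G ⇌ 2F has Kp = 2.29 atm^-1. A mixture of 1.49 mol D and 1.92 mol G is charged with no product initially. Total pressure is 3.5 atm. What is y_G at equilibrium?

Let X = conversion of D (basis 1.49 mol D); extent of reaction ξ = 0.745X.
Mole table: n_D = 1.49 − 1.49X; n_G = 1.92 − 0.745X; n_F = 1.49X.
Summing: n_T = 3.41 − 0.745X.
Mole fractions y_i = n_i/n_T; Kp = p_F^2 / (p_D^2 p_G) with p_i = y_i·P.
Setting this equal to 2.29 atm^-1 and taking the physical root (0 < X < 1) gives X = 0.664.
Then n_G = 1.43, n_T = 2.92, so y_G = 0.489.

y_G = 0.489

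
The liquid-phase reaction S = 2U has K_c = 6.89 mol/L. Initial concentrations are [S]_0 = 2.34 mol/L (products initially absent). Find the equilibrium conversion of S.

X = 0.566

Let X = conversion of S; extent ξ = 2.34·X mol/L.
Concentrations: [S] = 2.34 − 2.34X; [U] = 4.68X.
K_c = [U]^2 / ([S]).
Equating to 6.89 mol/L: the physical root is X = 0.566.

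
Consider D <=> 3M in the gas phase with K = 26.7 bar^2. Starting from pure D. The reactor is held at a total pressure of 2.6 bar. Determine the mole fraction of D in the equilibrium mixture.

Take 1 mol D as basis and let X be its fractional conversion, so ξ = X.
Species balance: n_D = 1 − X; n_M = 3X.
Summing: n_T = 1 + 2X.
Mole fractions y_i = n_i/n_T; K = p_M^3 / (p_D) with p_i = y_i·P.
This yields a degree-3 equation in X; solving on (0,1), X = 0.648.
Then n_D = 0.352, n_T = 2.3, so y_D = 0.154.

y_D = 0.154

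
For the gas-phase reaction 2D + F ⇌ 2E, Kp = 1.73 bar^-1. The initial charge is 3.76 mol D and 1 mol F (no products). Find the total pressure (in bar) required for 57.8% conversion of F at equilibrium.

Let X = conversion of F (basis 1 mol F); extent of reaction ξ = X.
Mole table: n_D = 3.76 − 2X; n_F = 1 − X; n_E = 2X.
Total moles n_T = 4.76 − X.
Kp = p_E^2 / (p_D^2 p_F) with p_i = (n_i/n_T)·P.
At X = 0.578: the mole-fraction product g(X) = Π y_i^ν_i = 1.953. Since Kp = g(X)·P^{-1}, P = (g/Kp)^(1/1) = (1.953/1.73)^(1/1) = 1.13 bar.

P = 1.13 bar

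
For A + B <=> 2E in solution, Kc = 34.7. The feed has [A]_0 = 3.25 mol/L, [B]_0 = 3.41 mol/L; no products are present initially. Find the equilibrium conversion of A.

X = 0.764

Let X = conversion of A; extent ξ = 3.25·X mol/L.
Concentrations: [A] = 3.25 − 3.25X; [B] = 3.41 − 3.25X; [E] = 6.5X.
Kc = [E]^2 / ([A] [B]).
This equals 34.7 at X = 0.764 (the root in 0 < X < 1).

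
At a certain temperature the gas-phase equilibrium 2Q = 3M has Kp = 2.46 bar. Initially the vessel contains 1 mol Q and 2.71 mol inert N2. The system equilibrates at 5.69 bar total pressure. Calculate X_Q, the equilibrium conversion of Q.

X = 0.501

Basis: 1 mol Q initially; let X = conversion of Q. Extent ξ = 0.5X.
Mole table: n_Q = 1 − X; n_M = 1.5X; n_I = 2.71 (inert).
Summing: n_T = 3.71 + 0.5X.
y_i = n_i/n_T, p_i = y_i·P. Kp = p_M^3 / (p_Q^2).
Setting this equal to 2.46 bar and taking the physical root (0 < X < 1) gives X = 0.501.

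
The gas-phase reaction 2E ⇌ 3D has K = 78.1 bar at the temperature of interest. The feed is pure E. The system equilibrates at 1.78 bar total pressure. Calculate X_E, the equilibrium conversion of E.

Take 1 mol E as basis and let X be its fractional conversion, so ξ = 0.5X.
Mole table: n_E = 1 − X; n_D = 1.5X.
n_T = Σnᵢ = 1 + 0.5X.
y_i = n_i/n_T, p_i = y_i·P. K = p_D^3 / (p_E^2).
Setting this equal to 78.1 bar and taking the physical root (0 < X < 1) gives X = 0.825.

X = 0.825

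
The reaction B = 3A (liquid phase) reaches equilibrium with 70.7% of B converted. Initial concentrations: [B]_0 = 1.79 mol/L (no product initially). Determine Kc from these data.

Let X = conversion of B.
Concentrations: [B] = 1.79 − 1.79X; [A] = 5.37X.
At X = 0.707: [B] = 0.524, [A] = 3.8.
Kc = [A]^3 / ([B]) = 104 (mol/L)^2.

Kc = 104 (mol/L)^2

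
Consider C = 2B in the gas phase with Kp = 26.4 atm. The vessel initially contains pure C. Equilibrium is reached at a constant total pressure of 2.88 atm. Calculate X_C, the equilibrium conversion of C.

Take 1 mol C as basis and let X be its fractional conversion, so ξ = X.
Species balance: n_C = 1 − X; n_B = 2X.
Total moles n_T = 1 + X.
With p_i = (n_i/n_T)P, Kp = p_B^2 / (p_C).
This yields a degree-2 equation in X; solving on (0,1), X = 0.834.

X = 0.834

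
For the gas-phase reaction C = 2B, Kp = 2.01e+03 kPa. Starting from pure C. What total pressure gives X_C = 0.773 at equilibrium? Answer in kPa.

P = 338 kPa

Basis: 1 mol C initially; let X = conversion of C. Extent ξ = X.
Moles: n_C = 1 − X; n_B = 2X.
n_T = Σnᵢ = 1 + X.
Kp = p_B^2 / (p_C) with p_i = (n_i/n_T)·P.
At X = 0.773: the mole-fraction product g(X) = Π y_i^ν_i = 5.939. Since Kp = g(X)·P^{1}, P = (Kp/g)^(1/1) = (2.01e+03/5.939)^(1/1) = 338 kPa.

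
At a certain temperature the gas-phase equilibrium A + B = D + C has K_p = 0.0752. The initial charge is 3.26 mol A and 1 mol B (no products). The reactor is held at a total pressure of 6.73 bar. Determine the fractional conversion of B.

Let X = conversion of B (basis 1 mol B); extent of reaction ξ = X.
At extent ξ: n_A = 3.26 − X; n_B = 1 − X; n_D = X; n_C = X.
Total moles n_T = 4.26 (Δν = 0, constant).
y_i = n_i/n_T, p_i = y_i·P. K_p = p_D p_C / (p_A p_B).
Substituting and setting equal to 0.0752 gives a polynomial in X; the root in (0,1) is X = 0.370.

X = 0.370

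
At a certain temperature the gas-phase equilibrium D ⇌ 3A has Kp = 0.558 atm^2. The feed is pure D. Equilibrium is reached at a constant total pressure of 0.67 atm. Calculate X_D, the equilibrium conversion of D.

X = 0.450

Let X = conversion of D (basis 1 mol D); extent of reaction ξ = X.
Mole table: n_D = 1 − X; n_A = 3X.
Summing: n_T = 1 + 2X.
With p_i = (n_i/n_T)P, Kp = p_A^3 / (p_D).
Substituting and setting equal to 0.558 atm^2 gives a polynomial in X; the root in (0,1) is X = 0.450.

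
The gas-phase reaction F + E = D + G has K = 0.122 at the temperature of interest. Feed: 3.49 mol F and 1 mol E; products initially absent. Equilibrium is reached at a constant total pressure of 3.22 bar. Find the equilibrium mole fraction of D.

y_D = 0.100

Take 1 mol E as basis and let X be its fractional conversion, so ξ = X.
Species balance: n_F = 3.49 − X; n_E = 1 − X; n_D = X; n_G = X.
n_T stays at 4.49 (no change in mole number).
With p_i = (n_i/n_T)P, K = p_D p_G / (p_F p_E).
Setting this equal to 0.122 and taking the physical root (0 < X < 1) gives X = 0.451.
Then n_D = 0.451, n_T = 4.49, so y_D = 0.100.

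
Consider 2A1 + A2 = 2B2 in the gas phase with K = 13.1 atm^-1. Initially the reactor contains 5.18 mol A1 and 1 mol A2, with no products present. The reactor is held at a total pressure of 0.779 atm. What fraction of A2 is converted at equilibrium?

X = 0.868

Take 1 mol A2 as basis and let X be its fractional conversion, so ξ = X.
Mole table: n_A1 = 5.18 − 2X; n_A2 = 1 − X; n_B2 = 2X.
n_T = Σnᵢ = 6.18 − X.
Mole fractions y_i = n_i/n_T; K = p_B2^2 / (p_A1^2 p_A2) with p_i = y_i·P.
Setting this equal to 13.1 atm^-1 and taking the physical root (0 < X < 1) gives X = 0.868.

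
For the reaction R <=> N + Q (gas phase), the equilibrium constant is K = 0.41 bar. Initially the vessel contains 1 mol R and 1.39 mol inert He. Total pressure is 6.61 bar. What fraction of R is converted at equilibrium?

Take 1 mol R as basis and let X be its fractional conversion, so ξ = X.
At extent ξ: n_R = 1 − X; n_N = X; n_Q = X; n_I = 1.39 (inert).
Summing: n_T = 2.39 + X.
Mole fractions y_i = n_i/n_T; K = p_N p_Q / (p_R) with p_i = y_i·P.
Equating to 0.41 bar and solving on 0 < X < 1: X = 0.335.

X = 0.335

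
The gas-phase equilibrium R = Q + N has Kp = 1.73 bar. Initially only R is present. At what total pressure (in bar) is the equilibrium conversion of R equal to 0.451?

P = 6.78 bar

Let X = conversion of R (basis 1 mol R); extent of reaction ξ = X.
Mole table: n_R = 1 − X; n_Q = X; n_N = X.
Summing: n_T = 1 + X.
Kp = p_Q p_N / (p_R) with p_i = (n_i/n_T)·P.
At X = 0.451: the mole-fraction product g(X) = Π y_i^ν_i = 0.2553. Since Kp = g(X)·P^{1}, P = (Kp/g)^(1/1) = (1.73/0.2553)^(1/1) = 6.78 bar.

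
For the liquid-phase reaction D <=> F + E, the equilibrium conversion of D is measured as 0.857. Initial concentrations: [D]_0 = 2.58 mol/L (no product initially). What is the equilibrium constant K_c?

Let X = conversion of D.
Concentrations: [D] = 2.58 − 2.58X; [F] = 2.58X; [E] = 2.58X.
At X = 0.857: [D] = 0.369, [F] = 2.21, [E] = 2.21.
K_c = [F] [E] / ([D]) = 13.3 mol/L.

K_c = 13.3 mol/L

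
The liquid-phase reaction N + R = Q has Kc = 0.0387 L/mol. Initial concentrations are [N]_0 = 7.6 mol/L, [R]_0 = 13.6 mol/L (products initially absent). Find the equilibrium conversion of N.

X = 0.304

Let X = conversion of N; extent ξ = 7.6·X mol/L.
Concentrations: [N] = 7.6 − 7.6X; [R] = 13.6 − 7.6X; [Q] = 7.6X.
Kc = [Q] / ([N] [R]).
Solving Kc = 0.0387 for X ∈ (0,1): X = 0.304.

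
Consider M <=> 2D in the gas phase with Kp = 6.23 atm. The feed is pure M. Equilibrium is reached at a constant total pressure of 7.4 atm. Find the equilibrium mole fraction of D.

Take 1 mol M as basis and let X be its fractional conversion, so ξ = X.
At extent ξ: n_M = 1 − X; n_D = 2X.
Summing: n_T = 1 + X.
With p_i = (n_i/n_T)P, Kp = p_D^2 / (p_M).
Setting this equal to 6.23 atm and taking the physical root (0 < X < 1) gives X = 0.417.
Then n_D = 0.834, n_T = 1.42, so y_D = 0.589.

y_D = 0.589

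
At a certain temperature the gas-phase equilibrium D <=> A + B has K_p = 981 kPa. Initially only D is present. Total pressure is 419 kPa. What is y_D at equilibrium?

y_D = 0.089

Take 1 mol D as basis and let X be its fractional conversion, so ξ = X.
At extent ξ: n_D = 1 − X; n_A = X; n_B = X.
Total moles n_T = 1 + X.
Mole fractions y_i = n_i/n_T; K_p = p_A p_B / (p_D) with p_i = y_i·P.
Equating to 981 kPa and solving on 0 < X < 1: X = 0.837.
Then n_D = 0.163, n_T = 1.84, so y_D = 0.089.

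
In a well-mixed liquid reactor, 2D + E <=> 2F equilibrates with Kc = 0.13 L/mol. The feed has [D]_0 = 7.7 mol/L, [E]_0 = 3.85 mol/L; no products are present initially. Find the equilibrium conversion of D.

Let X = conversion of D; extent ξ = 7.7X/2 mol/L.
Concentrations: [D] = 7.7 − 7.7X; [E] = 3.85 − 3.85X; [F] = 7.7X.
Kc = [F]^2 / ([D]^2 [E]).
Equating to 0.13 L/mol: the physical root is X = 0.361.

X = 0.361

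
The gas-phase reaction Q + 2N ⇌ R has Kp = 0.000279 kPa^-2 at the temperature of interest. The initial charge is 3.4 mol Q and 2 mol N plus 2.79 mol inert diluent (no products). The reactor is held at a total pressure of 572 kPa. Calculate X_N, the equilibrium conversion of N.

X = 0.808

Let X = conversion of N (basis 2 mol N); extent of reaction ξ = X.
Mole table: n_Q = 3.4 − X; n_N = 2 − 2X; n_R = X; n_I = 2.79 (inert).
n_T = Σnᵢ = 8.19 − 2X.
Mole fractions y_i = n_i/n_T; Kp = p_R / (p_Q p_N^2) with p_i = y_i·P.
Equating to 0.000279 kPa^-2 and solving on 0 < X < 1: X = 0.808.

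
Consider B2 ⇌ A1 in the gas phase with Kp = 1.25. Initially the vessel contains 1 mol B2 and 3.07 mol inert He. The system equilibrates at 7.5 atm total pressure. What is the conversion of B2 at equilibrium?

Take 1 mol B2 as basis and let X be its fractional conversion, so ξ = X.
At extent ξ: n_B2 = 1 − X; n_A1 = X; n_I = 3.07 (inert).
Total moles n_T = 4.07 (Δν = 0, constant).
With p_i = (n_i/n_T)P, Kp = p_A1 / (p_B2).
Setting this equal to 1.25 and taking the physical root (0 < X < 1) gives X = 0.556.

X = 0.556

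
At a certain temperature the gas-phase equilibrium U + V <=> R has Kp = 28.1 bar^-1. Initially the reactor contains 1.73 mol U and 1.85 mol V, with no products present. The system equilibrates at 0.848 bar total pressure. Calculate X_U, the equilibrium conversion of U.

X = 0.824

Let X = conversion of U (basis 1.73 mol U); extent of reaction ξ = 1.73X.
Moles: n_U = 1.73 − 1.73X; n_V = 1.85 − 1.73X; n_R = 1.73X.
n_T = Σnᵢ = 3.58 − 1.73X.
y_i = n_i/n_T, p_i = y_i·P. Kp = p_R / (p_U p_V).
Equating to 28.1 bar^-1 and solving on 0 < X < 1: X = 0.824.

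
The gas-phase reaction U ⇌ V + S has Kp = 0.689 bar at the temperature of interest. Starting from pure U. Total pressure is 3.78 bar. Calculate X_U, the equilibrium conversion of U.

X = 0.393

Take 1 mol U as basis and let X be its fractional conversion, so ξ = X.
Moles: n_U = 1 − X; n_V = X; n_S = X.
Summing: n_T = 1 + X.
y_i = n_i/n_T, p_i = y_i·P. Kp = p_V p_S / (p_U).
This yields a degree-2 equation in X; solving on (0,1), X = 0.393.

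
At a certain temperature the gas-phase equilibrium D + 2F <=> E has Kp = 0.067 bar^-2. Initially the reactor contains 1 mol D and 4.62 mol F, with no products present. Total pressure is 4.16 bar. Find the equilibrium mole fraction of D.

y_D = 0.121

Take 1 mol D as basis and let X be its fractional conversion, so ξ = X.
Moles: n_D = 1 − X; n_F = 4.62 − 2X; n_E = X.
n_T = Σnᵢ = 5.62 − 2X.
y_i = n_i/n_T, p_i = y_i·P. Kp = p_E / (p_D p_F^2).
Setting this equal to 0.067 bar^-2 and taking the physical root (0 < X < 1) gives X = 0.420.
Then n_D = 0.58, n_T = 4.78, so y_D = 0.121.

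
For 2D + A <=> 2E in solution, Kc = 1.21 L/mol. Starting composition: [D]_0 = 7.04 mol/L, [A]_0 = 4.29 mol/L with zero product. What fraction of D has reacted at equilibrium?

Let X = conversion of D; extent ξ = 7.04X/2 mol/L.
Concentrations: [D] = 7.04 − 7.04X; [A] = 4.29 − 3.52X; [E] = 7.04X.
Kc = [E]^2 / ([D]^2 [A]).
Setting equal to 1.21 and solving for X on (0,1) gives X = 0.616.

X = 0.616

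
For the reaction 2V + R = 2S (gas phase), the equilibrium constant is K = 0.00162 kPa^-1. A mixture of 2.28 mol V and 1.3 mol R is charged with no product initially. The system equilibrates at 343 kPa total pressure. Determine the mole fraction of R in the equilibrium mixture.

y_R = 0.298

Basis: 2.28 mol V initially; let X = conversion of V. Extent ξ = 1.14X.
Mole table: n_V = 2.28 − 2.28X; n_R = 1.3 − 1.14X; n_S = 2.28X.
Total moles n_T = 3.58 − 1.14X.
Mole fractions y_i = n_i/n_T; K = p_S^2 / (p_V^2 p_R) with p_i = y_i·P.
Substituting and setting equal to 0.00162 kPa^-1 gives a polynomial in X; the root in (0,1) is X = 0.289.
Then n_R = 0.97, n_T = 3.25, so y_R = 0.298.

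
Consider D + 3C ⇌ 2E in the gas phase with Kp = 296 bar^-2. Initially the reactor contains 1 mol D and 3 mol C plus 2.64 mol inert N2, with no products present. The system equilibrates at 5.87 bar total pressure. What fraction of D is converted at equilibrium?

X = 0.872

Let X = conversion of D (basis 1 mol D); extent of reaction ξ = X.
Moles: n_D = 1 − X; n_C = 3 − 3X; n_E = 2X; n_I = 2.64 (inert).
Summing: n_T = 6.64 − 2X.
Mole fractions y_i = n_i/n_T; Kp = p_E^2 / (p_D p_C^3) with p_i = y_i·P.
Equating to 296 bar^-2 and solving on 0 < X < 1: X = 0.872.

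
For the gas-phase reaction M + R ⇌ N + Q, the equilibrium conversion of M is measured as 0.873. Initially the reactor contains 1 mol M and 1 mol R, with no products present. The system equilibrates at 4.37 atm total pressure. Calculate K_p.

Take 1 mol M as basis and let X be its fractional conversion, so ξ = X.
At extent ξ: n_M = 1 − X; n_R = 1 − X; n_N = X; n_Q = X.
Since Δν = 0, n_T = 2 throughout.
At X = 0.873: n_M = 0.127, n_R = 0.127, n_N = 0.873, n_Q = 0.873, n_T = 2.
p_i = (n_i/n_T)·P. K_p = p_N p_Q / (p_M p_R) = 47.3.

K_p = 47.3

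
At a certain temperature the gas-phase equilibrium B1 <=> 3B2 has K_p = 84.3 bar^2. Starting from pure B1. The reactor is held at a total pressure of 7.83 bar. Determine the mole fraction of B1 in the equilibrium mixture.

Basis: 1 mol B1 initially; let X = conversion of B1. Extent ξ = X.
Mole table: n_B1 = 1 − X; n_B2 = 3X.
Total moles n_T = 1 + 2X.
With p_i = (n_i/n_T)P, K_p = p_B2^3 / (p_B1).
This yields a degree-3 equation in X; solving on (0,1), X = 0.466.
Then n_B1 = 0.534, n_T = 1.93, so y_B1 = 0.276.

y_B1 = 0.276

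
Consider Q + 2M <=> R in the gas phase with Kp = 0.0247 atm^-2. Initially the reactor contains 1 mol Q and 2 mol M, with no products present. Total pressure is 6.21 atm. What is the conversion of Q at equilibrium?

X = 0.254

Take 1 mol Q as basis and let X be its fractional conversion, so ξ = X.
Species balance: n_Q = 1 − X; n_M = 2 − 2X; n_R = X.
Summing: n_T = 3 − 2X.
With p_i = (n_i/n_T)P, Kp = p_R / (p_Q p_M^2).
This yields a degree-3 equation in X; solving on (0,1), X = 0.254.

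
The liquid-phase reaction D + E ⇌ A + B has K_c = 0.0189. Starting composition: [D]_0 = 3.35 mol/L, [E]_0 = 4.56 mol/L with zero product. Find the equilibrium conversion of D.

X = 0.141

Let X = conversion of D; extent ξ = 3.35·X mol/L.
Concentrations: [D] = 3.35 − 3.35X; [E] = 4.56 − 3.35X; [A] = 3.35X; [B] = 3.35X.
K_c = [A] [B] / ([D] [E]).
This equals 0.0189 at X = 0.141 (the root in 0 < X < 1).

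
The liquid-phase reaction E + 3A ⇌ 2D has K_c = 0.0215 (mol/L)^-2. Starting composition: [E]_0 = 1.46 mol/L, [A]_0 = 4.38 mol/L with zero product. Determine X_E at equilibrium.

Let X = conversion of E; extent ξ = 1.46·X mol/L.
Concentrations: [E] = 1.46 − 1.46X; [A] = 4.38 − 4.38X; [D] = 2.92X.
K_c = [D]^2 / ([E] [A]^3).
Solving K_c = 0.0215 for X ∈ (0,1): X = 0.285.

X = 0.285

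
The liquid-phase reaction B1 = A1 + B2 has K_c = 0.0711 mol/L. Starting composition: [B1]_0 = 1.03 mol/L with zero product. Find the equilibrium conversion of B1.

Let X = conversion of B1; extent ξ = 1.03·X mol/L.
Concentrations: [B1] = 1.03 − 1.03X; [A1] = 1.03X; [B2] = 1.03X.
K_c = [A1] [B2] / ([B1]).
Equating to 0.0711 mol/L: the physical root is X = 0.230.

X = 0.230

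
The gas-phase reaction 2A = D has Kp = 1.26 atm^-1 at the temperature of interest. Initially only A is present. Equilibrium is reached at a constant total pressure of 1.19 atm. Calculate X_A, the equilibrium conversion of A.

Basis: 1 mol A initially; let X = conversion of A. Extent ξ = 0.5X.
Mole table: n_A = 1 − X; n_D = 0.5X.
n_T = Σnᵢ = 1 − 0.5X.
Mole fractions y_i = n_i/n_T; Kp = p_D / (p_A^2) with p_i = y_i·P.
Setting this equal to 1.26 atm^-1 and taking the physical root (0 < X < 1) gives X = 0.622.

X = 0.622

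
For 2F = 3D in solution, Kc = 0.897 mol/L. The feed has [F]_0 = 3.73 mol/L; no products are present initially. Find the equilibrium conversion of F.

X = 0.320

Let X = conversion of F; extent ξ = 3.73X/2 mol/L.
Concentrations: [F] = 3.73 − 3.73X; [D] = 5.59X.
Kc = [D]^3 / ([F]^2).
This equals 0.897 at X = 0.320 (the root in 0 < X < 1).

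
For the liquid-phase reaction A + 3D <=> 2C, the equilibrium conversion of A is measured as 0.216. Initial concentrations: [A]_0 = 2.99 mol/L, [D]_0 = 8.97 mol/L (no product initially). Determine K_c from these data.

Let X = conversion of A.
Concentrations: [A] = 2.99 − 2.99X; [D] = 8.97 − 8.97X; [C] = 5.98X.
At X = 0.216: [A] = 2.34, [D] = 7.03, [C] = 1.29.
K_c = [C]^2 / ([A] [D]^3) = 0.00205 (mol/L)^-2.

K_c = 0.00205 (mol/L)^-2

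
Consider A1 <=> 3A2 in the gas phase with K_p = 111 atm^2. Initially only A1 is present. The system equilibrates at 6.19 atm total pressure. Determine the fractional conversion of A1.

X = 0.593

Basis: 1 mol A1 initially; let X = conversion of A1. Extent ξ = X.
At extent ξ: n_A1 = 1 − X; n_A2 = 3X.
Summing: n_T = 1 + 2X.
With p_i = (n_i/n_T)P, K_p = p_A2^3 / (p_A1).
Substituting and setting equal to 111 atm^2 gives a polynomial in X; the root in (0,1) is X = 0.593.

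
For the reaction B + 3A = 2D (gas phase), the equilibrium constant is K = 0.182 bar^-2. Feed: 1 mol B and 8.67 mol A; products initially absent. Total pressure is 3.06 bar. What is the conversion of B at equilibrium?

X = 0.711

Take 1 mol B as basis and let X be its fractional conversion, so ξ = X.
Species balance: n_B = 1 − X; n_A = 8.67 − 3X; n_D = 2X.
Total moles n_T = 9.67 − 2X.
y_i = n_i/n_T, p_i = y_i·P. K = p_D^2 / (p_B p_A^3).
Substituting and setting equal to 0.182 bar^-2 gives a polynomial in X; the root in (0,1) is X = 0.711.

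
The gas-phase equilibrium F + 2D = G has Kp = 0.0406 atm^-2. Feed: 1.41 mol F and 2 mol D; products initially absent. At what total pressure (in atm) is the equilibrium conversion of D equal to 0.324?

Basis: 2 mol D initially; let X = conversion of D. Extent ξ = X.
At extent ξ: n_F = 1.41 − X; n_D = 2 − 2X; n_G = X.
Summing: n_T = 3.41 − 2X.
Kp = p_G / (p_F p_D^2) with p_i = (n_i/n_T)·P.
At X = 0.324: the mole-fraction product g(X) = Π y_i^ν_i = 1.245. Since Kp = g(X)·P^{-2}, P = (g/Kp)^(1/2) = (1.245/0.0406)^(1/2) = 5.54 atm.

P = 5.54 atm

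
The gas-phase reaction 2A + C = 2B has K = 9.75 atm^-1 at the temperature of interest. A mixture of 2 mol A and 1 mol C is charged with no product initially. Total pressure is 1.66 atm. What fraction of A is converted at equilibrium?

Let X = conversion of A (basis 2 mol A); extent of reaction ξ = X.
Mole table: n_A = 2 − 2X; n_C = 1 − X; n_B = 2X.
n_T = Σnᵢ = 3 − X.
With p_i = (n_i/n_T)P, K = p_B^2 / (p_A^2 p_C).
Equating to 9.75 atm^-1 and solving on 0 < X < 1: X = 0.617.

X = 0.617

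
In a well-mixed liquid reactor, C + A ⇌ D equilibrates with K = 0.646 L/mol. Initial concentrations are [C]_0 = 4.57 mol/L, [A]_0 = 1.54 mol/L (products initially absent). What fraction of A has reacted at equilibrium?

X = 0.693

Let X = conversion of A; extent ξ = 1.54·X mol/L.
Concentrations: [C] = 4.57 − 1.54X; [A] = 1.54 − 1.54X; [D] = 1.54X.
K = [D] / ([C] [A]).
This equals 0.646 at X = 0.693 (the root in 0 < X < 1).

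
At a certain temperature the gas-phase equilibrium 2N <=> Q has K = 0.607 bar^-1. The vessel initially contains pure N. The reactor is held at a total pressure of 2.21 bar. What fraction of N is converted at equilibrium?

Basis: 1 mol N initially; let X = conversion of N. Extent ξ = 0.5X.
Moles: n_N = 1 − X; n_Q = 0.5X.
n_T = Σnᵢ = 1 − 0.5X.
With p_i = (n_i/n_T)P, K = p_Q / (p_N^2).
Equating to 0.607 bar^-1 and solving on 0 < X < 1: X = 0.604.

X = 0.604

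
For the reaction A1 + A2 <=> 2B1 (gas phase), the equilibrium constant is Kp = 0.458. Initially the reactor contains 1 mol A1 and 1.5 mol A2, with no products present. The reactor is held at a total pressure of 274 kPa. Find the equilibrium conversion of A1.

Basis: 1 mol A1 initially; let X = conversion of A1. Extent ξ = X.
Moles: n_A1 = 1 − X; n_A2 = 1.5 − X; n_B1 = 2X.
Since Δν = 0, n_T = 2.5 throughout.
y_i = n_i/n_T, p_i = y_i·P. Kp = p_B1^2 / (p_A1 p_A2).
Setting this equal to 0.458 and taking the physical root (0 < X < 1) gives X = 0.307.

X = 0.307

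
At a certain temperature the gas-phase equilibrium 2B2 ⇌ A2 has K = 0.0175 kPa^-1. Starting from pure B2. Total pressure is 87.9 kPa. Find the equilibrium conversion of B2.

X = 0.626

Let X = conversion of B2 (basis 1 mol B2); extent of reaction ξ = 0.5X.
Moles: n_B2 = 1 − X; n_A2 = 0.5X.
n_T = Σnᵢ = 1 − 0.5X.
With p_i = (n_i/n_T)P, K = p_A2 / (p_B2^2).
Setting this equal to 0.0175 kPa^-1 and taking the physical root (0 < X < 1) gives X = 0.626.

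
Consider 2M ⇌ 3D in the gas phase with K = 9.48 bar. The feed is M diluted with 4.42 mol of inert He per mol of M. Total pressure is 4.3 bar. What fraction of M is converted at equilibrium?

Take 1 mol M as basis and let X be its fractional conversion, so ξ = 0.5X.
Species balance: n_M = 1 − X; n_D = 1.5X; n_I = 4.42 (inert).
n_T = Σnᵢ = 5.42 + 0.5X.
Mole fractions y_i = n_i/n_T; K = p_D^3 / (p_M^2) with p_i = y_i·P.
This yields a degree-3 equation in X; solving on (0,1), X = 0.699.

X = 0.699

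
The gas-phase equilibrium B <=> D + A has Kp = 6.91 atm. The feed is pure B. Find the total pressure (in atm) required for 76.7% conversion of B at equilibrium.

P = 4.84 atm

Basis: 1 mol B initially; let X = conversion of B. Extent ξ = X.
Species balance: n_B = 1 − X; n_D = X; n_A = X.
n_T = Σnᵢ = 1 + X.
Kp = p_D p_A / (p_B) with p_i = (n_i/n_T)·P.
At X = 0.767: the mole-fraction product g(X) = Π y_i^ν_i = 1.429. Since Kp = g(X)·P^{1}, P = (Kp/g)^(1/1) = (6.91/1.429)^(1/1) = 4.84 atm.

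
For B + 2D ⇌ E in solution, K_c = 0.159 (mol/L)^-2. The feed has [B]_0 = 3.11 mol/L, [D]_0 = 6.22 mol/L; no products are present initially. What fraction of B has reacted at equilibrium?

Let X = conversion of B; extent ξ = 3.11·X mol/L.
Concentrations: [B] = 3.11 − 3.11X; [D] = 6.22 − 6.22X; [E] = 3.11X.
K_c = [E] / ([B] [D]^2).
This equals 0.159 at X = 0.552 (the root in 0 < X < 1).

X = 0.552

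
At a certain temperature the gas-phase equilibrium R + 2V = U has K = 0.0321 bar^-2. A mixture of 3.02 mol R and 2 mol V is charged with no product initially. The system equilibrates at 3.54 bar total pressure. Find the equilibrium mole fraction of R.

Basis: 2 mol V initially; let X = conversion of V. Extent ξ = X.
Mole table: n_R = 3.02 − X; n_V = 2 − 2X; n_U = X.
n_T = Σnᵢ = 5.02 − 2X.
y_i = n_i/n_T, p_i = y_i·P. K = p_U / (p_R p_V^2).
Equating to 0.0321 bar^-2 and solving on 0 < X < 1: X = 0.150.
Then n_R = 2.87, n_T = 4.72, so y_R = 0.608.

y_R = 0.608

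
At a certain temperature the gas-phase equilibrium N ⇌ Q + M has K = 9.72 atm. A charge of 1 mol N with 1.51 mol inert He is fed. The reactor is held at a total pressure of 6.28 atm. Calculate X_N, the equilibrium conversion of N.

Take 1 mol N as basis and let X be its fractional conversion, so ξ = X.
At extent ξ: n_N = 1 − X; n_Q = X; n_M = X; n_I = 1.51 (inert).
Summing: n_T = 2.51 + X.
With p_i = (n_i/n_T)P, K = p_Q p_M / (p_N).
Setting this equal to 9.72 atm and taking the physical root (0 < X < 1) gives X = 0.859.

X = 0.859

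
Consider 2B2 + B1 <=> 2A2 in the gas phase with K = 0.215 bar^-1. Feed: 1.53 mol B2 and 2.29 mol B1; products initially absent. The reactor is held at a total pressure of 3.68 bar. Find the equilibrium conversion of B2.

X = 0.401

Let X = conversion of B2 (basis 1.53 mol B2); extent of reaction ξ = 0.765X.
Species balance: n_B2 = 1.53 − 1.53X; n_B1 = 2.29 − 0.765X; n_A2 = 1.53X.
n_T = Σnᵢ = 3.82 − 0.765X.
Mole fractions y_i = n_i/n_T; K = p_A2^2 / (p_B2^2 p_B1) with p_i = y_i·P.
Substituting and setting equal to 0.215 bar^-1 gives a polynomial in X; the root in (0,1) is X = 0.401.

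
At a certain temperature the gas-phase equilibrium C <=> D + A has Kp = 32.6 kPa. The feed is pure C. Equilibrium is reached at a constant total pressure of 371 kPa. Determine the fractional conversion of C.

Take 1 mol C as basis and let X be its fractional conversion, so ξ = X.
Moles: n_C = 1 − X; n_D = X; n_A = X.
n_T = Σnᵢ = 1 + X.
Mole fractions y_i = n_i/n_T; Kp = p_D p_A / (p_C) with p_i = y_i·P.
This yields a degree-2 equation in X; solving on (0,1), X = 0.284.

X = 0.284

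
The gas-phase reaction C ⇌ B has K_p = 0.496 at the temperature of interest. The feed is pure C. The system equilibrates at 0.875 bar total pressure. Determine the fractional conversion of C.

Take 1 mol C as basis and let X be its fractional conversion, so ξ = X.
Species balance: n_C = 1 − X; n_B = X.
Total moles n_T = 1 (Δν = 0, constant).
With p_i = (n_i/n_T)P, K_p = p_B / (p_C).
Setting this equal to 0.496 and taking the physical root (0 < X < 1) gives X = 0.332.

X = 0.332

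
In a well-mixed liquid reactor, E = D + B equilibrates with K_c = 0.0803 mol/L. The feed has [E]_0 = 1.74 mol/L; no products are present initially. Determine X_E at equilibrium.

X = 0.193

Let X = conversion of E; extent ξ = 1.74·X mol/L.
Concentrations: [E] = 1.74 − 1.74X; [D] = 1.74X; [B] = 1.74X.
K_c = [D] [B] / ([E]).
Solving K_c = 0.0803 for X ∈ (0,1): X = 0.193.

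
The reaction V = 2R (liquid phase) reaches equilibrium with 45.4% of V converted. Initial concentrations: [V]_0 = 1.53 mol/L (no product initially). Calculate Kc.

Kc = 2.31 mol/L

Let X = conversion of V.
Concentrations: [V] = 1.53 − 1.53X; [R] = 3.06X.
At X = 0.454: [V] = 0.835, [R] = 1.39.
Kc = [R]^2 / ([V]) = 2.31 mol/L.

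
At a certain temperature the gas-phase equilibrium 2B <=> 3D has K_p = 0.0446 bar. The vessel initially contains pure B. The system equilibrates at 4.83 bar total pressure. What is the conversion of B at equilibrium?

X = 0.130

Basis: 1 mol B initially; let X = conversion of B. Extent ξ = 0.5X.
At extent ξ: n_B = 1 − X; n_D = 1.5X.
n_T = Σnᵢ = 1 + 0.5X.
With p_i = (n_i/n_T)P, K_p = p_D^3 / (p_B^2).
Setting this equal to 0.0446 bar and taking the physical root (0 < X < 1) gives X = 0.130.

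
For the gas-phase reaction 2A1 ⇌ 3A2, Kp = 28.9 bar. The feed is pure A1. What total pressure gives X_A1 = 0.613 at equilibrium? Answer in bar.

P = 7.27 bar

Take 1 mol A1 as basis and let X be its fractional conversion, so ξ = 0.5X.
Species balance: n_A1 = 1 − X; n_A2 = 1.5X.
n_T = Σnᵢ = 1 + 0.5X.
Kp = p_A2^3 / (p_A1^2) with p_i = (n_i/n_T)·P.
At X = 0.613: the mole-fraction product g(X) = Π y_i^ν_i = 3.973. Since Kp = g(X)·P^{1}, P = (Kp/g)^(1/1) = (28.9/3.973)^(1/1) = 7.27 bar.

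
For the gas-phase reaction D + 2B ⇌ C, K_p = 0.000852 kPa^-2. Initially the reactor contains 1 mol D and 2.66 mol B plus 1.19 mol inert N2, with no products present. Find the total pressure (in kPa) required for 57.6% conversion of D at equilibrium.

P = 97.9 kPa

Basis: 1 mol D initially; let X = conversion of D. Extent ξ = X.
At extent ξ: n_D = 1 − X; n_B = 2.66 − 2X; n_C = X; n_I = 1.19 (inert).
Summing: n_T = 4.85 − 2X.
K_p = p_C / (p_D p_B^2) with p_i = (n_i/n_T)·P.
At X = 0.576: the mole-fraction product g(X) = Π y_i^ν_i = 8.169. Since K_p = g(X)·P^{-2}, P = (g/K_p)^(1/2) = (8.169/0.000852)^(1/2) = 97.9 kPa.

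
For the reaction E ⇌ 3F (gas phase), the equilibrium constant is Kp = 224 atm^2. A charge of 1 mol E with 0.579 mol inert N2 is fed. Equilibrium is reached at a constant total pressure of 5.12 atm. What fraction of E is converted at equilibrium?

Let X = conversion of E (basis 1 mol E); extent of reaction ξ = X.
Species balance: n_E = 1 − X; n_F = 3X; n_I = 0.579 (inert).
Summing: n_T = 1.58 + 2X.
With p_i = (n_i/n_T)P, Kp = p_F^3 / (p_E).
Setting this equal to 224 atm^2 and taking the physical root (0 < X < 1) gives X = 0.828.

X = 0.828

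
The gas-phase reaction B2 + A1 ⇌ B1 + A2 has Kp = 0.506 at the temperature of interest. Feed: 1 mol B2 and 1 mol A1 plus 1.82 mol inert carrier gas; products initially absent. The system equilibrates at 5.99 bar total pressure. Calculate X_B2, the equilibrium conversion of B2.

X = 0.416

Take 1 mol B2 as basis and let X be its fractional conversion, so ξ = X.
At extent ξ: n_B2 = 1 − X; n_A1 = 1 − X; n_B1 = X; n_A2 = X; n_I = 1.82 (inert).
Since Δν = 0, n_T = 3.82 throughout.
Mole fractions y_i = n_i/n_T; Kp = p_B1 p_A2 / (p_B2 p_A1) with p_i = y_i·P.
Substituting and setting equal to 0.506 gives a polynomial in X; the root in (0,1) is X = 0.416.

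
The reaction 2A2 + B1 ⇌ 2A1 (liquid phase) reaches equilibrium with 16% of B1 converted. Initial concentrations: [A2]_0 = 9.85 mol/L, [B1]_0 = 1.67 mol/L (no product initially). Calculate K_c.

Let X = conversion of B1.
Concentrations: [A2] = 9.85 − 3.34X; [B1] = 1.67 − 1.67X; [A1] = 3.34X.
At X = 0.16: [A2] = 9.32, [B1] = 1.4, [A1] = 0.534.
K_c = [A1]^2 / ([A2]^2 [B1]) = 0.00235 L/mol.

K_c = 0.00235 L/mol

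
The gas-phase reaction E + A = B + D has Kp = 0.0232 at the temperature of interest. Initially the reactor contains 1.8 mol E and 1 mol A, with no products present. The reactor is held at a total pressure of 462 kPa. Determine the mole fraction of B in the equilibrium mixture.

Basis: 1 mol A initially; let X = conversion of A. Extent ξ = X.
Mole table: n_E = 1.8 − X; n_A = 1 − X; n_B = X; n_D = X.
Total moles n_T = 2.8 (Δν = 0, constant).
y_i = n_i/n_T, p_i = y_i·P. Kp = p_B p_D / (p_E p_A).
Setting this equal to 0.0232 and taking the physical root (0 < X < 1) gives X = 0.176.
Then n_B = 0.176, n_T = 2.8, so y_B = 0.063.

y_B = 0.063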